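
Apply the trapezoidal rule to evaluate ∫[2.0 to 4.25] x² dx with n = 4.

f(x) = x²
a = 2.0, b = 4.25, n = 4
h = (b - a)/n = 0.562500

Trapezoidal rule: (h/2)[f(x₀) + 2f(x₁) + 2f(x₂) + ... + f(xₙ)]

x_0 = 2.0000, f(x_0) = 4.000000, coefficient = 1
x_1 = 2.5625, f(x_1) = 6.566406, coefficient = 2
x_2 = 3.1250, f(x_2) = 9.765625, coefficient = 2
x_3 = 3.6875, f(x_3) = 13.597656, coefficient = 2
x_4 = 4.2500, f(x_4) = 18.062500, coefficient = 1

I ≈ (0.562500/2) × 81.921875 = 23.040527
Exact value: 22.921875
Error: 0.118652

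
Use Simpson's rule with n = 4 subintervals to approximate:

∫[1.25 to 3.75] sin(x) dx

f(x) = sin(x)
a = 1.25, b = 3.75, n = 4
h = (b - a)/n = 0.625000

Simpson's rule: (h/3)[f(x₀) + 4f(x₁) + 2f(x₂) + ... + f(xₙ)]

x_0 = 1.2500, f(x_0) = 0.948985, coefficient = 1
x_1 = 1.8750, f(x_1) = 0.954086, coefficient = 4
x_2 = 2.5000, f(x_2) = 0.598472, coefficient = 2
x_3 = 3.1250, f(x_3) = 0.016592, coefficient = 4
x_4 = 3.7500, f(x_4) = -0.571561, coefficient = 1

I ≈ (0.625000/3) × 5.457078 = 1.136891
Exact value: 1.135882
Error: 0.001010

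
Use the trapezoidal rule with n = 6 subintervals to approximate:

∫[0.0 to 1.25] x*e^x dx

f(x) = x*e^x
a = 0.0, b = 1.25, n = 6
h = (b - a)/n = 0.208333

Trapezoidal rule: (h/2)[f(x₀) + 2f(x₁) + 2f(x₂) + ... + f(xₙ)]

x_0 = 0.0000, f(x_0) = 0.000000, coefficient = 1
x_1 = 0.2083, f(x_1) = 0.256588, coefficient = 2
x_2 = 0.4167, f(x_2) = 0.632040, coefficient = 2
x_3 = 0.6250, f(x_3) = 1.167654, coefficient = 2
x_4 = 0.8333, f(x_4) = 1.917480, coefficient = 2
x_5 = 1.0417, f(x_5) = 2.952017, coefficient = 2
x_6 = 1.2500, f(x_6) = 4.362929, coefficient = 1

I ≈ (0.208333/2) × 18.214487 = 1.897342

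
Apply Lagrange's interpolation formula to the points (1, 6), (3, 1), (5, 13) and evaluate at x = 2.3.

Lagrange interpolation formula:
P(x) = Σ yᵢ × Lᵢ(x)
where Lᵢ(x) = Π_{j≠i} (x - xⱼ)/(xᵢ - xⱼ)

L_0(2.3) = (2.3 - 3)/(1 - 3) × (2.3 - 5)/(1 - 5) = 0.236250
L_1(2.3) = (2.3 - 1)/(3 - 1) × (2.3 - 5)/(3 - 5) = 0.877500
L_2(2.3) = (2.3 - 1)/(5 - 1) × (2.3 - 3)/(5 - 3) = -0.113750

P(2.3) = 6×L_0(2.3) + 1×L_1(2.3) + 13×L_2(2.3)
P(2.3) = 0.816250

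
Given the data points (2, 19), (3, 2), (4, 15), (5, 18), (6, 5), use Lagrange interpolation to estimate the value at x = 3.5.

Lagrange interpolation formula:
P(x) = Σ yᵢ × Lᵢ(x)
where Lᵢ(x) = Π_{j≠i} (x - xⱼ)/(xᵢ - xⱼ)

L_0(3.5) = (3.5 - 3)/(2 - 3) × (3.5 - 4)/(2 - 4) × (3.5 - 5)/(2 - 5) × (3.5 - 6)/(2 - 6) = -0.039062
L_1(3.5) = (3.5 - 2)/(3 - 2) × (3.5 - 4)/(3 - 4) × (3.5 - 5)/(3 - 5) × (3.5 - 6)/(3 - 6) = 0.468750
L_2(3.5) = (3.5 - 2)/(4 - 2) × (3.5 - 3)/(4 - 3) × (3.5 - 5)/(4 - 5) × (3.5 - 6)/(4 - 6) = 0.703125
L_3(3.5) = (3.5 - 2)/(5 - 2) × (3.5 - 3)/(5 - 3) × (3.5 - 4)/(5 - 4) × (3.5 - 6)/(5 - 6) = -0.156250
L_4(3.5) = (3.5 - 2)/(6 - 2) × (3.5 - 3)/(6 - 3) × (3.5 - 4)/(6 - 4) × (3.5 - 5)/(6 - 5) = 0.023438

P(3.5) = 19×L_0(3.5) + 2×L_1(3.5) + 15×L_2(3.5) + 18×L_3(3.5) + 5×L_4(3.5)
P(3.5) = 8.046875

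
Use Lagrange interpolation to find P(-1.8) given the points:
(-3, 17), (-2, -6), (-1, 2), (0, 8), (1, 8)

Lagrange interpolation formula:
P(x) = Σ yᵢ × Lᵢ(x)
where Lᵢ(x) = Π_{j≠i} (x - xⱼ)/(xᵢ - xⱼ)

L_0(-1.8) = (-1.8 - (-2))/(-3 - (-2)) × (-1.8 - (-1))/(-3 - (-1)) × (-1.8 - 0)/(-3 - 0) × (-1.8 - 1)/(-3 - 1) = -0.033600
L_1(-1.8) = (-1.8 - (-3))/(-2 - (-3)) × (-1.8 - (-1))/(-2 - (-1)) × (-1.8 - 0)/(-2 - 0) × (-1.8 - 1)/(-2 - 1) = 0.806400
L_2(-1.8) = (-1.8 - (-3))/(-1 - (-3)) × (-1.8 - (-2))/(-1 - (-2)) × (-1.8 - 0)/(-1 - 0) × (-1.8 - 1)/(-1 - 1) = 0.302400
L_3(-1.8) = (-1.8 - (-3))/(0 - (-3)) × (-1.8 - (-2))/(0 - (-2)) × (-1.8 - (-1))/(0 - (-1)) × (-1.8 - 1)/(0 - 1) = -0.089600
L_4(-1.8) = (-1.8 - (-3))/(1 - (-3)) × (-1.8 - (-2))/(1 - (-2)) × (-1.8 - (-1))/(1 - (-1)) × (-1.8 - 0)/(1 - 0) = 0.014400

P(-1.8) = 17×L_0(-1.8) + (-6)×L_1(-1.8) + 2×L_2(-1.8) + 8×L_3(-1.8) + 8×L_4(-1.8)
P(-1.8) = -5.406400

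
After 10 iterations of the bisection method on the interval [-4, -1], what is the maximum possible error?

Bisection error bound: |error| ≤ (b-a)/2^n
|error| ≤ (-1 - (-4))/2^10 = 3/2^10
|error| ≤ 0.0029296875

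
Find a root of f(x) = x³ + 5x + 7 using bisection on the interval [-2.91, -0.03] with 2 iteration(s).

f(x) = x³ + 5x + 7
Initial interval: [-2.91, -0.03]

Iteration 1:
  c_1 = (-2.910000 + (-0.030000))/2 = -1.470000
  f(c_1) = f(-1.470000) = -3.526523
  f(a) × f(c) ≥ 0, new interval: [-1.470000, -0.030000]
Iteration 2:
  c_2 = (-1.470000 + (-0.030000))/2 = -0.750000
  f(c_2) = f(-0.750000) = 2.828125
  f(a) × f(c) < 0, new interval: [-1.470000, -0.750000]

After 2 iteration(s), the approximation is c_2 = -0.750000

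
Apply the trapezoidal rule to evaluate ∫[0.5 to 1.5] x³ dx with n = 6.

f(x) = x³
a = 0.5, b = 1.5, n = 6
h = (b - a)/n = 0.166667

Trapezoidal rule: (h/2)[f(x₀) + 2f(x₁) + 2f(x₂) + ... + f(xₙ)]

x_0 = 0.5000, f(x_0) = 0.125000, coefficient = 1
x_1 = 0.6667, f(x_1) = 0.296296, coefficient = 2
x_2 = 0.8333, f(x_2) = 0.578704, coefficient = 2
x_3 = 1.0000, f(x_3) = 1.000000, coefficient = 2
x_4 = 1.1667, f(x_4) = 1.587963, coefficient = 2
x_5 = 1.3333, f(x_5) = 2.370370, coefficient = 2
x_6 = 1.5000, f(x_6) = 3.375000, coefficient = 1

I ≈ (0.166667/2) × 15.166667 = 1.263889
Exact value: 1.250000
Error: 0.013889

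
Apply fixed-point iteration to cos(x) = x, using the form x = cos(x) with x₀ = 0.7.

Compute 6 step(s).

Equation: cos(x) = x
Fixed-point form: x = cos(x)
x₀ = 0.7

x_1 = g(0.700000) = 0.764842
x_2 = g(0.764842) = 0.721492
x_3 = g(0.721492) = 0.750821
x_4 = g(0.750821) = 0.731129
x_5 = g(0.731129) = 0.744421
x_6 = g(0.744421) = 0.735480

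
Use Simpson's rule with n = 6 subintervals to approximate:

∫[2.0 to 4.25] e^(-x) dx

f(x) = e^(-x)
a = 2.0, b = 4.25, n = 6
h = (b - a)/n = 0.375000

Simpson's rule: (h/3)[f(x₀) + 4f(x₁) + 2f(x₂) + ... + f(xₙ)]

x_0 = 2.0000, f(x_0) = 0.135335, coefficient = 1
x_1 = 2.3750, f(x_1) = 0.093014, coefficient = 4
x_2 = 2.7500, f(x_2) = 0.063928, coefficient = 2
x_3 = 3.1250, f(x_3) = 0.043937, coefficient = 4
x_4 = 3.5000, f(x_4) = 0.030197, coefficient = 2
x_5 = 3.8750, f(x_5) = 0.020754, coefficient = 4
x_6 = 4.2500, f(x_6) = 0.014264, coefficient = 1

I ≈ (0.375000/3) × 0.968673 = 0.121084
Exact value: 0.121071
Error: 0.000013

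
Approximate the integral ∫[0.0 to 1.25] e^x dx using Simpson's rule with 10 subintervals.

f(x) = e^x
a = 0.0, b = 1.25, n = 10
h = (b - a)/n = 0.125000

Simpson's rule: (h/3)[f(x₀) + 4f(x₁) + 2f(x₂) + ... + f(xₙ)]

x_0 = 0.0000, f(x_0) = 1.000000, coefficient = 1
x_1 = 0.1250, f(x_1) = 1.133148, coefficient = 4
x_2 = 0.2500, f(x_2) = 1.284025, coefficient = 2
x_3 = 0.3750, f(x_3) = 1.454991, coefficient = 4
x_4 = 0.5000, f(x_4) = 1.648721, coefficient = 2
x_5 = 0.6250, f(x_5) = 1.868246, coefficient = 4
x_6 = 0.7500, f(x_6) = 2.117000, coefficient = 2
x_7 = 0.8750, f(x_7) = 2.398875, coefficient = 4
x_8 = 1.0000, f(x_8) = 2.718282, coefficient = 2
x_9 = 1.1250, f(x_9) = 3.080217, coefficient = 4
x_10 = 1.2500, f(x_10) = 3.490343, coefficient = 1

I ≈ (0.125000/3) × 59.768312 = 2.490346
Exact value: 2.490343
Error: 0.000003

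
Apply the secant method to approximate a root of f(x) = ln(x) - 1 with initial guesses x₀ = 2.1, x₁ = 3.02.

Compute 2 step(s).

f(x) = ln(x) - 1
x₀ = 2.1, x₁ = 3.02

Secant formula: x_{n+1} = x_n - f(x_n)(x_n - x_{n-1})/(f(x_n) - f(x_{n-1}))

Iteration 1:
  f(2.100000) = -0.258063
  f(3.020000) = 0.105257
  x_2 = 3.020000 - 0.105257×(3.020000 - 2.100000)/(0.105257 - (-0.258063))
       = 2.753468
Iteration 2:
  f(3.020000) = 0.105257
  f(2.753468) = 0.012861
  x_3 = 2.753468 - 0.012861×(2.753468 - 3.020000)/(0.012861 - 0.105257)
       = 2.716368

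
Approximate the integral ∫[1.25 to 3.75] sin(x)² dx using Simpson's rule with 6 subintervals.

f(x) = sin(x)²
a = 1.25, b = 3.75, n = 6
h = (b - a)/n = 0.416667

Simpson's rule: (h/3)[f(x₀) + 4f(x₁) + 2f(x₂) + ... + f(xₙ)]

x_0 = 1.2500, f(x_0) = 0.900572, coefficient = 1
x_1 = 1.6667, f(x_1) = 0.990837, coefficient = 4
x_2 = 2.0833, f(x_2) = 0.759518, coefficient = 2
x_3 = 2.5000, f(x_3) = 0.358169, coefficient = 4
x_4 = 2.9167, f(x_4) = 0.049744, coefficient = 2
x_5 = 3.3333, f(x_5) = 0.036316, coefficient = 4
x_6 = 3.7500, f(x_6) = 0.326682, coefficient = 1

I ≈ (0.416667/3) × 8.387067 = 1.164870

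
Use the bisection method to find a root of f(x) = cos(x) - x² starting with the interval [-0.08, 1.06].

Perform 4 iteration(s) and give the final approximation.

f(x) = cos(x) - x²
Initial interval: [-0.08, 1.06]

Iteration 1:
  c_1 = (-0.080000 + 1.060000)/2 = 0.490000
  f(c_1) = f(0.490000) = 0.642233
  f(a) × f(c) ≥ 0, new interval: [0.490000, 1.060000]
Iteration 2:
  c_2 = (0.490000 + 1.060000)/2 = 0.775000
  f(c_2) = f(0.775000) = 0.113796
  f(a) × f(c) ≥ 0, new interval: [0.775000, 1.060000]
Iteration 3:
  c_3 = (0.775000 + 1.060000)/2 = 0.917500
  f(c_3) = f(0.917500) = -0.233999
  f(a) × f(c) < 0, new interval: [0.775000, 0.917500]
Iteration 4:
  c_4 = (0.775000 + 0.917500)/2 = 0.846250
  f(c_4) = f(0.846250) = -0.053343
  f(a) × f(c) < 0, new interval: [0.775000, 0.846250]

After 4 iteration(s), the approximation is c_4 = 0.846250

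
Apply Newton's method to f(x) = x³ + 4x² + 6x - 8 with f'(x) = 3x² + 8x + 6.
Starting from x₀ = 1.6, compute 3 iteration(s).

f(x) = x³ + 4x² + 6x - 8
f'(x) = 3x² + 8x + 6
x₀ = 1.6

Newton-Raphson formula: x_{n+1} = x_n - f(x_n)/f'(x_n)

Iteration 1:
  f(1.600000) = 15.936000
  f'(1.600000) = 26.480000
  x_1 = 1.600000 - 15.936000/26.480000 = 0.998187
Iteration 2:
  f(0.998187) = 2.969207
  f'(0.998187) = 16.974632
  x_2 = 0.998187 - 2.969207/16.974632 = 0.823267
Iteration 3:
  f(0.823267) = 0.208661
  f'(0.823267) = 14.619442
  x_3 = 0.823267 - 0.208661/14.619442 = 0.808994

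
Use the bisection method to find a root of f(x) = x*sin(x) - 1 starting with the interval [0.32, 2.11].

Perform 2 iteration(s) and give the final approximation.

f(x) = x*sin(x) - 1
Initial interval: [0.32, 2.11]

Iteration 1:
  c_1 = (0.320000 + 2.110000)/2 = 1.215000
  f(c_1) = f(1.215000) = 0.138904
  f(a) × f(c) < 0, new interval: [0.320000, 1.215000]
Iteration 2:
  c_2 = (0.320000 + 1.215000)/2 = 0.767500
  f(c_2) = f(0.767500) = -0.467095
  f(a) × f(c) ≥ 0, new interval: [0.767500, 1.215000]

After 2 iteration(s), the approximation is c_2 = 0.767500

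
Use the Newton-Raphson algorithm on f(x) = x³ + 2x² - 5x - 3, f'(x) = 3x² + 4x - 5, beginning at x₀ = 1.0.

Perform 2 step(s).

f(x) = x³ + 2x² - 5x - 3
f'(x) = 3x² + 4x - 5
x₀ = 1.0

Newton-Raphson formula: x_{n+1} = x_n - f(x_n)/f'(x_n)

Iteration 1:
  f(1.000000) = -5.000000
  f'(1.000000) = 2.000000
  x_1 = 1.000000 - (-5.000000)/2.000000 = 3.500000
Iteration 2:
  f(3.500000) = 46.875000
  f'(3.500000) = 45.750000
  x_2 = 3.500000 - 46.875000/45.750000 = 2.475410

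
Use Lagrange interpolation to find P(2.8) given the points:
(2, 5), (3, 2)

Lagrange interpolation formula:
P(x) = Σ yᵢ × Lᵢ(x)
where Lᵢ(x) = Π_{j≠i} (x - xⱼ)/(xᵢ - xⱼ)

L_0(2.8) = (2.8 - 3)/(2 - 3) = 0.200000
L_1(2.8) = (2.8 - 2)/(3 - 2) = 0.800000

P(2.8) = 5×L_0(2.8) + 2×L_1(2.8)
P(2.8) = 2.600000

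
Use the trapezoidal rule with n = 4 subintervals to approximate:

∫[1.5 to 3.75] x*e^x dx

f(x) = x*e^x
a = 1.5, b = 3.75, n = 4
h = (b - a)/n = 0.562500

Trapezoidal rule: (h/2)[f(x₀) + 2f(x₁) + 2f(x₂) + ... + f(xₙ)]

x_0 = 1.5000, f(x_0) = 6.722534, coefficient = 1
x_1 = 2.0625, f(x_1) = 16.222819, coefficient = 2
x_2 = 2.6250, f(x_2) = 36.237007, coefficient = 2
x_3 = 3.1875, f(x_3) = 77.226056, coefficient = 2
x_4 = 3.7500, f(x_4) = 159.454058, coefficient = 1

I ≈ (0.562500/2) × 425.548355 = 119.685475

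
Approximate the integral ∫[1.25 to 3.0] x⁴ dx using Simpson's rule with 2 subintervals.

f(x) = x⁴
a = 1.25, b = 3.0, n = 2
h = (b - a)/n = 0.875000

Simpson's rule: (h/3)[f(x₀) + 4f(x₁) + 2f(x₂) + ... + f(xₙ)]

x_0 = 1.2500, f(x_0) = 2.441406, coefficient = 1
x_1 = 2.1250, f(x_1) = 20.390869, coefficient = 4
x_2 = 3.0000, f(x_2) = 81.000000, coefficient = 1

I ≈ (0.875000/3) × 165.004883 = 48.126424
Exact value: 47.989648
Error: 0.136776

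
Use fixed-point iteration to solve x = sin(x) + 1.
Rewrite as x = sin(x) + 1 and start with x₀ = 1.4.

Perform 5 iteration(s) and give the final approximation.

Equation: x = sin(x) + 1
Fixed-point form: x = sin(x) + 1
x₀ = 1.4

x_1 = g(1.400000) = 1.985450
x_2 = g(1.985450) = 1.915256
x_3 = g(1.915256) = 1.941258
x_4 = g(1.941258) = 1.932160
x_5 = g(1.932160) = 1.935415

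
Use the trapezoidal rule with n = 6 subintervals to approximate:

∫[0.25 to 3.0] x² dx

f(x) = x²
a = 0.25, b = 3.0, n = 6
h = (b - a)/n = 0.458333

Trapezoidal rule: (h/2)[f(x₀) + 2f(x₁) + 2f(x₂) + ... + f(xₙ)]

x_0 = 0.2500, f(x_0) = 0.062500, coefficient = 1
x_1 = 0.7083, f(x_1) = 0.501736, coefficient = 2
x_2 = 1.1667, f(x_2) = 1.361111, coefficient = 2
x_3 = 1.6250, f(x_3) = 2.640625, coefficient = 2
x_4 = 2.0833, f(x_4) = 4.340278, coefficient = 2
x_5 = 2.5417, f(x_5) = 6.460069, coefficient = 2
x_6 = 3.0000, f(x_6) = 9.000000, coefficient = 1

I ≈ (0.458333/2) × 39.670139 = 9.091073
Exact value: 8.994792
Error: 0.096282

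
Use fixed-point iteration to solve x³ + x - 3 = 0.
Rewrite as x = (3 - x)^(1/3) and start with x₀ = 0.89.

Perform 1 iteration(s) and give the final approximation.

Equation: x³ + x - 3 = 0
Fixed-point form: x = (3 - x)^(1/3)
x₀ = 0.89

x_1 = g(0.890000) = 1.282609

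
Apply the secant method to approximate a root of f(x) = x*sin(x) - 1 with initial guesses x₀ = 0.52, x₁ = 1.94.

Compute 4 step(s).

f(x) = x*sin(x) - 1
x₀ = 0.52, x₁ = 1.94

Secant formula: x_{n+1} = x_n - f(x_n)(x_n - x_{n-1})/(f(x_n) - f(x_{n-1}))

Iteration 1:
  f(0.520000) = -0.741622
  f(1.940000) = 0.809273
  x_2 = 1.940000 - 0.809273×(1.940000 - 0.520000)/(0.809273 - (-0.741622))
       = 1.199029
Iteration 2:
  f(1.940000) = 0.809273
  f(1.199029) = 0.117120
  x_3 = 1.199029 - 0.117120×(1.199029 - 1.940000)/(0.117120 - 0.809273)
       = 1.073649
Iteration 3:
  f(1.199029) = 0.117120
  f(1.073649) = -0.056320
  x_4 = 1.073649 - (-0.056320)×(1.073649 - 1.199029)/(-0.056320 - 0.117120)
       = 1.114363
Iteration 4:
  f(1.073649) = -0.056320
  f(1.114363) = 0.000286
  x_5 = 1.114363 - 0.000286×(1.114363 - 1.073649)/(0.000286 - (-0.056320))
       = 1.114157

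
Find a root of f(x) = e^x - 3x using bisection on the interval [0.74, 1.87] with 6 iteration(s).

f(x) = e^x - 3x
Initial interval: [0.74, 1.87]

Iteration 1:
  c_1 = (0.740000 + 1.870000)/2 = 1.305000
  f(c_1) = f(1.305000) = -0.227311
  f(a) × f(c) ≥ 0, new interval: [1.305000, 1.870000]
Iteration 2:
  c_2 = (1.305000 + 1.870000)/2 = 1.587500
  f(c_2) = f(1.587500) = 0.129005
  f(a) × f(c) < 0, new interval: [1.305000, 1.587500]
Iteration 3:
  c_3 = (1.305000 + 1.587500)/2 = 1.446250
  f(c_3) = f(1.446250) = -0.091592
  f(a) × f(c) ≥ 0, new interval: [1.446250, 1.587500]
Iteration 4:
  c_4 = (1.446250 + 1.587500)/2 = 1.516875
  f(c_4) = f(1.516875) = 0.007334
  f(a) × f(c) < 0, new interval: [1.446250, 1.516875]
Iteration 5:
  c_5 = (1.446250 + 1.516875)/2 = 1.481563
  f(c_5) = f(1.481563) = -0.044872
  f(a) × f(c) ≥ 0, new interval: [1.481563, 1.516875]
Iteration 6:
  c_6 = (1.481563 + 1.516875)/2 = 1.499219
  f(c_6) = f(1.499219) = -0.019467
  f(a) × f(c) ≥ 0, new interval: [1.499219, 1.516875]

After 6 iteration(s), the approximation is c_6 = 1.499219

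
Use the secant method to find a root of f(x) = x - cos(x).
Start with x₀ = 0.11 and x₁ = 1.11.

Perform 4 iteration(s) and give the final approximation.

f(x) = x - cos(x)
x₀ = 0.11, x₁ = 1.11

Secant formula: x_{n+1} = x_n - f(x_n)(x_n - x_{n-1})/(f(x_n) - f(x_{n-1}))

Iteration 1:
  f(0.110000) = -0.883956
  f(1.110000) = 0.665338
  x_2 = 1.110000 - 0.665338×(1.110000 - 0.110000)/(0.665338 - (-0.883956))
       = 0.680554
Iteration 2:
  f(1.110000) = 0.665338
  f(0.680554) = -0.096670
  x_3 = 0.680554 - (-0.096670)×(0.680554 - 1.110000)/(-0.096670 - 0.665338)
       = 0.735035
Iteration 3:
  f(0.680554) = -0.096670
  f(0.735035) = -0.006773
  x_4 = 0.735035 - (-0.006773)×(0.735035 - 0.680554)/(-0.006773 - (-0.096670))
       = 0.739139
Iteration 4:
  f(0.735035) = -0.006773
  f(0.739139) = 0.000091
  x_5 = 0.739139 - 0.000091×(0.739139 - 0.735035)/(0.000091 - (-0.006773))
       = 0.739085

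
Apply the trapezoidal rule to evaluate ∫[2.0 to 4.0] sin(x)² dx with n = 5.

f(x) = sin(x)²
a = 2.0, b = 4.0, n = 5
h = (b - a)/n = 0.400000

Trapezoidal rule: (h/2)[f(x₀) + 2f(x₁) + 2f(x₂) + ... + f(xₙ)]

x_0 = 2.0000, f(x_0) = 0.826822, coefficient = 1
x_1 = 2.4000, f(x_1) = 0.456251, coefficient = 2
x_2 = 2.8000, f(x_2) = 0.112217, coefficient = 2
x_3 = 3.2000, f(x_3) = 0.003408, coefficient = 2
x_4 = 3.6000, f(x_4) = 0.195824, coefficient = 2
x_5 = 4.0000, f(x_5) = 0.572750, coefficient = 1

I ≈ (0.400000/2) × 2.934971 = 0.586994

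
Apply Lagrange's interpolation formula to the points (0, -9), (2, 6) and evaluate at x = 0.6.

Lagrange interpolation formula:
P(x) = Σ yᵢ × Lᵢ(x)
where Lᵢ(x) = Π_{j≠i} (x - xⱼ)/(xᵢ - xⱼ)

L_0(0.6) = (0.6 - 2)/(0 - 2) = 0.700000
L_1(0.6) = (0.6 - 0)/(2 - 0) = 0.300000

P(0.6) = (-9)×L_0(0.6) + 6×L_1(0.6)
P(0.6) = -4.500000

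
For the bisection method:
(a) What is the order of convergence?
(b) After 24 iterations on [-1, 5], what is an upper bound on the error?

(a) Bisection has linear (order 1) convergence; the error is halved each step.

(b) Error bound = (b-a)/2^n = (5 - (-1))/2^{24}
    = 6/2^{24}

(a) 1 (linear); (b) error ≤ 3.58e-07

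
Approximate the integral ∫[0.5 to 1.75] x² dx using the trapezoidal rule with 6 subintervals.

f(x) = x²
a = 0.5, b = 1.75, n = 6
h = (b - a)/n = 0.208333

Trapezoidal rule: (h/2)[f(x₀) + 2f(x₁) + 2f(x₂) + ... + f(xₙ)]

x_0 = 0.5000, f(x_0) = 0.250000, coefficient = 1
x_1 = 0.7083, f(x_1) = 0.501736, coefficient = 2
x_2 = 0.9167, f(x_2) = 0.840278, coefficient = 2
x_3 = 1.1250, f(x_3) = 1.265625, coefficient = 2
x_4 = 1.3333, f(x_4) = 1.777778, coefficient = 2
x_5 = 1.5417, f(x_5) = 2.376736, coefficient = 2
x_6 = 1.7500, f(x_6) = 3.062500, coefficient = 1

I ≈ (0.208333/2) × 16.836806 = 1.753834
Exact value: 1.744792
Error: 0.009042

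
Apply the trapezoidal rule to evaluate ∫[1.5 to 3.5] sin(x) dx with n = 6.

f(x) = sin(x)
a = 1.5, b = 3.5, n = 6
h = (b - a)/n = 0.333333

Trapezoidal rule: (h/2)[f(x₀) + 2f(x₁) + 2f(x₂) + ... + f(xₙ)]

x_0 = 1.5000, f(x_0) = 0.997495, coefficient = 1
x_1 = 1.8333, f(x_1) = 0.965735, coefficient = 2
x_2 = 2.1667, f(x_2) = 0.827660, coefficient = 2
x_3 = 2.5000, f(x_3) = 0.598472, coefficient = 2
x_4 = 2.8333, f(x_4) = 0.303400, coefficient = 2
x_5 = 3.1667, f(x_5) = -0.025071, coefficient = 2
x_6 = 3.5000, f(x_6) = -0.350783, coefficient = 1

I ≈ (0.333333/2) × 5.987104 = 0.997851
Exact value: 1.007194
Error: 0.009343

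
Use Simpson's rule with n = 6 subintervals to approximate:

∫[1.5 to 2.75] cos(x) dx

f(x) = cos(x)
a = 1.5, b = 2.75, n = 6
h = (b - a)/n = 0.208333

Simpson's rule: (h/3)[f(x₀) + 4f(x₁) + 2f(x₂) + ... + f(xₙ)]

x_0 = 1.5000, f(x_0) = 0.070737, coefficient = 1
x_1 = 1.7083, f(x_1) = -0.137104, coefficient = 4
x_2 = 1.9167, f(x_2) = -0.339016, coefficient = 2
x_3 = 2.1250, f(x_3) = -0.526266, coefficient = 4
x_4 = 2.3333, f(x_4) = -0.690758, coefficient = 2
x_5 = 2.5417, f(x_5) = -0.825377, coefficient = 4
x_6 = 2.7500, f(x_6) = -0.924302, coefficient = 1

I ≈ (0.208333/3) × -8.868103 = -0.615840
Exact value: -0.615834
Error: 0.000006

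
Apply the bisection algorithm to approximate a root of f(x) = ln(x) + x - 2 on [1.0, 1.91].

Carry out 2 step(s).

f(x) = ln(x) + x - 2
Initial interval: [1.0, 1.91]

Iteration 1:
  c_1 = (1.000000 + 1.910000)/2 = 1.455000
  f(c_1) = f(1.455000) = -0.169994
  f(a) × f(c) ≥ 0, new interval: [1.455000, 1.910000]
Iteration 2:
  c_2 = (1.455000 + 1.910000)/2 = 1.682500
  f(c_2) = f(1.682500) = 0.202781
  f(a) × f(c) < 0, new interval: [1.455000, 1.682500]

After 2 iteration(s), the approximation is c_2 = 1.682500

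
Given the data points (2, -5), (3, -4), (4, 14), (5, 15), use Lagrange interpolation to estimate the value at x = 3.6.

Lagrange interpolation formula:
P(x) = Σ yᵢ × Lᵢ(x)
where Lᵢ(x) = Π_{j≠i} (x - xⱼ)/(xᵢ - xⱼ)

L_0(3.6) = (3.6 - 3)/(2 - 3) × (3.6 - 4)/(2 - 4) × (3.6 - 5)/(2 - 5) = -0.056000
L_1(3.6) = (3.6 - 2)/(3 - 2) × (3.6 - 4)/(3 - 4) × (3.6 - 5)/(3 - 5) = 0.448000
L_2(3.6) = (3.6 - 2)/(4 - 2) × (3.6 - 3)/(4 - 3) × (3.6 - 5)/(4 - 5) = 0.672000
L_3(3.6) = (3.6 - 2)/(5 - 2) × (3.6 - 3)/(5 - 3) × (3.6 - 4)/(5 - 4) = -0.064000

P(3.6) = (-5)×L_0(3.6) + (-4)×L_1(3.6) + 14×L_2(3.6) + 15×L_3(3.6)
P(3.6) = 6.936000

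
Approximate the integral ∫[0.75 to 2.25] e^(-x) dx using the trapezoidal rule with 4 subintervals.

f(x) = e^(-x)
a = 0.75, b = 2.25, n = 4
h = (b - a)/n = 0.375000

Trapezoidal rule: (h/2)[f(x₀) + 2f(x₁) + 2f(x₂) + ... + f(xₙ)]

x_0 = 0.7500, f(x_0) = 0.472367, coefficient = 1
x_1 = 1.1250, f(x_1) = 0.324652, coefficient = 2
x_2 = 1.5000, f(x_2) = 0.223130, coefficient = 2
x_3 = 1.8750, f(x_3) = 0.153355, coefficient = 2
x_4 = 2.2500, f(x_4) = 0.105399, coefficient = 1

I ≈ (0.375000/2) × 1.980041 = 0.371258
Exact value: 0.366967
Error: 0.004290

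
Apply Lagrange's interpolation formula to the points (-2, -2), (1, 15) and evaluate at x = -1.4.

Lagrange interpolation formula:
P(x) = Σ yᵢ × Lᵢ(x)
where Lᵢ(x) = Π_{j≠i} (x - xⱼ)/(xᵢ - xⱼ)

L_0(-1.4) = (-1.4 - 1)/(-2 - 1) = 0.800000
L_1(-1.4) = (-1.4 - (-2))/(1 - (-2)) = 0.200000

P(-1.4) = (-2)×L_0(-1.4) + 15×L_1(-1.4)
P(-1.4) = 1.400000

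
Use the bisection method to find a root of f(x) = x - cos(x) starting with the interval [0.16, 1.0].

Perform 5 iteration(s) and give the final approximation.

f(x) = x - cos(x)
Initial interval: [0.16, 1.0]

Iteration 1:
  c_1 = (0.160000 + 1.000000)/2 = 0.580000
  f(c_1) = f(0.580000) = -0.256463
  f(a) × f(c) ≥ 0, new interval: [0.580000, 1.000000]
Iteration 2:
  c_2 = (0.580000 + 1.000000)/2 = 0.790000
  f(c_2) = f(0.790000) = 0.086155
  f(a) × f(c) < 0, new interval: [0.580000, 0.790000]
Iteration 3:
  c_3 = (0.580000 + 0.790000)/2 = 0.685000
  f(c_3) = f(0.685000) = -0.089419
  f(a) × f(c) ≥ 0, new interval: [0.685000, 0.790000]
Iteration 4:
  c_4 = (0.685000 + 0.790000)/2 = 0.737500
  f(c_4) = f(0.737500) = -0.002652
  f(a) × f(c) ≥ 0, new interval: [0.737500, 0.790000]
Iteration 5:
  c_5 = (0.737500 + 0.790000)/2 = 0.763750
  f(c_5) = f(0.763750) = 0.041503
  f(a) × f(c) < 0, new interval: [0.737500, 0.763750]

After 5 iteration(s), the approximation is c_5 = 0.763750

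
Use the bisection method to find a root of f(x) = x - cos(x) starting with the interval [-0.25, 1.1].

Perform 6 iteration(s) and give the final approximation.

f(x) = x - cos(x)
Initial interval: [-0.25, 1.1]

Iteration 1:
  c_1 = (-0.250000 + 1.100000)/2 = 0.425000
  f(c_1) = f(0.425000) = -0.486039
  f(a) × f(c) ≥ 0, new interval: [0.425000, 1.100000]
Iteration 2:
  c_2 = (0.425000 + 1.100000)/2 = 0.762500
  f(c_2) = f(0.762500) = 0.039389
  f(a) × f(c) < 0, new interval: [0.425000, 0.762500]
Iteration 3:
  c_3 = (0.425000 + 0.762500)/2 = 0.593750
  f(c_3) = f(0.593750) = -0.235098
  f(a) × f(c) ≥ 0, new interval: [0.593750, 0.762500]
Iteration 4:
  c_4 = (0.593750 + 0.762500)/2 = 0.678125
  f(c_4) = f(0.678125) = -0.100625
  f(a) × f(c) ≥ 0, new interval: [0.678125, 0.762500]
Iteration 5:
  c_5 = (0.678125 + 0.762500)/2 = 0.720313
  f(c_5) = f(0.720313) = -0.031287
  f(a) × f(c) ≥ 0, new interval: [0.720313, 0.762500]
Iteration 6:
  c_6 = (0.720313 + 0.762500)/2 = 0.741406
  f(c_6) = f(0.741406) = 0.003887
  f(a) × f(c) < 0, new interval: [0.720313, 0.741406]

After 6 iteration(s), the approximation is c_6 = 0.741406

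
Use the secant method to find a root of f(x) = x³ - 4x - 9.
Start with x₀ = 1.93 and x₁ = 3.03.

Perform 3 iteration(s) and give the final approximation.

f(x) = x³ - 4x - 9
x₀ = 1.93, x₁ = 3.03

Secant formula: x_{n+1} = x_n - f(x_n)(x_n - x_{n-1})/(f(x_n) - f(x_{n-1}))

Iteration 1:
  f(1.930000) = -9.530943
  f(3.030000) = 6.698127
  x_2 = 3.030000 - 6.698127×(3.030000 - 1.930000)/(6.698127 - (-9.530943))
       = 2.576004
Iteration 2:
  f(3.030000) = 6.698127
  f(2.576004) = -2.210184
  x_3 = 2.576004 - (-2.210184)×(2.576004 - 3.030000)/(-2.210184 - 6.698127)
       = 2.688642
Iteration 3:
  f(2.576004) = -2.210184
  f(2.688642) = -0.318929
  x_4 = 2.688642 - (-0.318929)×(2.688642 - 2.576004)/(-0.318929 - (-2.210184))
       = 2.707636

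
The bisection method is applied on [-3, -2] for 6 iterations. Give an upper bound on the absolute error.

Bisection error bound: |error| ≤ (b-a)/2^n
|error| ≤ (-2 - (-3))/2^6 = 1/2^6
|error| ≤ 0.0156250000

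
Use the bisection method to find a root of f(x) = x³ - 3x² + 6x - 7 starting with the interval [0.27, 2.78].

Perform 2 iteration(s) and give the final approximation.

f(x) = x³ - 3x² + 6x - 7
Initial interval: [0.27, 2.78]

Iteration 1:
  c_1 = (0.270000 + 2.780000)/2 = 1.525000
  f(c_1) = f(1.525000) = -1.280297
  f(a) × f(c) ≥ 0, new interval: [1.525000, 2.780000]
Iteration 2:
  c_2 = (1.525000 + 2.780000)/2 = 2.152500
  f(c_2) = f(2.152500) = 1.988315
  f(a) × f(c) < 0, new interval: [1.525000, 2.152500]

After 2 iteration(s), the approximation is c_2 = 2.152500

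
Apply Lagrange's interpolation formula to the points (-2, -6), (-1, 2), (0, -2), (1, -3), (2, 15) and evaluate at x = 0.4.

Lagrange interpolation formula:
P(x) = Σ yᵢ × Lᵢ(x)
where Lᵢ(x) = Π_{j≠i} (x - xⱼ)/(xᵢ - xⱼ)

L_0(0.4) = (0.4 - (-1))/(-2 - (-1)) × (0.4 - 0)/(-2 - 0) × (0.4 - 1)/(-2 - 1) × (0.4 - 2)/(-2 - 2) = 0.022400
L_1(0.4) = (0.4 - (-2))/(-1 - (-2)) × (0.4 - 0)/(-1 - 0) × (0.4 - 1)/(-1 - 1) × (0.4 - 2)/(-1 - 2) = -0.153600
L_2(0.4) = (0.4 - (-2))/(0 - (-2)) × (0.4 - (-1))/(0 - (-1)) × (0.4 - 1)/(0 - 1) × (0.4 - 2)/(0 - 2) = 0.806400
L_3(0.4) = (0.4 - (-2))/(1 - (-2)) × (0.4 - (-1))/(1 - (-1)) × (0.4 - 0)/(1 - 0) × (0.4 - 2)/(1 - 2) = 0.358400
L_4(0.4) = (0.4 - (-2))/(2 - (-2)) × (0.4 - (-1))/(2 - (-1)) × (0.4 - 0)/(2 - 0) × (0.4 - 1)/(2 - 1) = -0.033600

P(0.4) = (-6)×L_0(0.4) + 2×L_1(0.4) + (-2)×L_2(0.4) + (-3)×L_3(0.4) + 15×L_4(0.4)
P(0.4) = -3.633600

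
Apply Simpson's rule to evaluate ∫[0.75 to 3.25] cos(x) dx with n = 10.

f(x) = cos(x)
a = 0.75, b = 3.25, n = 10
h = (b - a)/n = 0.250000

Simpson's rule: (h/3)[f(x₀) + 4f(x₁) + 2f(x₂) + ... + f(xₙ)]

x_0 = 0.7500, f(x_0) = 0.731689, coefficient = 1
x_1 = 1.0000, f(x_1) = 0.540302, coefficient = 4
x_2 = 1.2500, f(x_2) = 0.315322, coefficient = 2
x_3 = 1.5000, f(x_3) = 0.070737, coefficient = 4
x_4 = 1.7500, f(x_4) = -0.178246, coefficient = 2
x_5 = 2.0000, f(x_5) = -0.416147, coefficient = 4
x_6 = 2.2500, f(x_6) = -0.628174, coefficient = 2
x_7 = 2.5000, f(x_7) = -0.801144, coefficient = 4
x_8 = 2.7500, f(x_8) = -0.924302, coefficient = 2
x_9 = 3.0000, f(x_9) = -0.989992, coefficient = 4
x_10 = 3.2500, f(x_10) = -0.994130, coefficient = 1

I ≈ (0.250000/3) × -9.478214 = -0.789851
Exact value: -0.789834
Error: 0.000017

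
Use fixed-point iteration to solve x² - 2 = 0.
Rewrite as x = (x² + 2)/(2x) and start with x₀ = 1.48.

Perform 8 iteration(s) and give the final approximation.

Equation: x² - 2 = 0
Fixed-point form: x = (x² + 2)/(2x)
x₀ = 1.48

x_1 = g(1.480000) = 1.415676
x_2 = g(1.415676) = 1.414214
x_3 = g(1.414214) = 1.414214
x_4 = g(1.414214) = 1.414214
x_5 = g(1.414214) = 1.414214
x_6 = g(1.414214) = 1.414214
x_7 = g(1.414214) = 1.414214
x_8 = g(1.414214) = 1.414214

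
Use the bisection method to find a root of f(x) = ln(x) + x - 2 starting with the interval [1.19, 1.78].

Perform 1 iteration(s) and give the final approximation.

f(x) = ln(x) + x - 2
Initial interval: [1.19, 1.78]

Iteration 1:
  c_1 = (1.190000 + 1.780000)/2 = 1.485000
  f(c_1) = f(1.485000) = -0.119585
  f(a) × f(c) ≥ 0, new interval: [1.485000, 1.780000]

After 1 iteration(s), the approximation is c_1 = 1.485000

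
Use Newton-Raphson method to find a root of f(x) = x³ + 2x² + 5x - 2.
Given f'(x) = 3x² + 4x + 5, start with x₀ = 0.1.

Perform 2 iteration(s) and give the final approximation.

f(x) = x³ + 2x² + 5x - 2
f'(x) = 3x² + 4x + 5
x₀ = 0.1

Newton-Raphson formula: x_{n+1} = x_n - f(x_n)/f'(x_n)

Iteration 1:
  f(0.100000) = -1.479000
  f'(0.100000) = 5.430000
  x_1 = 0.100000 - (-1.479000)/5.430000 = 0.372376
Iteration 2:
  f(0.372376) = 0.190841
  f'(0.372376) = 6.905494
  x_2 = 0.372376 - 0.190841/6.905494 = 0.344740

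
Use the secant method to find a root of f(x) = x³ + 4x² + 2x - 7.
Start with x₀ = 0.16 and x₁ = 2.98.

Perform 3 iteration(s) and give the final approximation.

f(x) = x³ + 4x² + 2x - 7
x₀ = 0.16, x₁ = 2.98

Secant formula: x_{n+1} = x_n - f(x_n)(x_n - x_{n-1})/(f(x_n) - f(x_{n-1}))

Iteration 1:
  f(0.160000) = -6.573504
  f(2.980000) = 60.945192
  x_2 = 2.980000 - 60.945192×(2.980000 - 0.160000)/(60.945192 - (-6.573504))
       = 0.434550
Iteration 2:
  f(2.980000) = 60.945192
  f(0.434550) = -5.293505
  x_3 = 0.434550 - (-5.293505)×(0.434550 - 2.980000)/(-5.293505 - 60.945192)
       = 0.637971
Iteration 3:
  f(0.434550) = -5.293505
  f(0.637971) = -3.836367
  x_4 = 0.637971 - (-3.836367)×(0.637971 - 0.434550)/(-3.836367 - (-5.293505))
       = 1.173541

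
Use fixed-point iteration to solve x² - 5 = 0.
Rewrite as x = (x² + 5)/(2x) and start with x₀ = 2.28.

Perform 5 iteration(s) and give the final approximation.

Equation: x² - 5 = 0
Fixed-point form: x = (x² + 5)/(2x)
x₀ = 2.28

x_1 = g(2.280000) = 2.236491
x_2 = g(2.236491) = 2.236068
x_3 = g(2.236068) = 2.236068
x_4 = g(2.236068) = 2.236068
x_5 = g(2.236068) = 2.236068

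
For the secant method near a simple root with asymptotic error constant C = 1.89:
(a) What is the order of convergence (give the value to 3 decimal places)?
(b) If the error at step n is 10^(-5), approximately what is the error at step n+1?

(a) Secant method has superlinear convergence with order φ = (1+√5)/2 ≈ 1.618.
    This means |e_{n+1}| ≈ C|e_n|^1.618.

(b) With |e_n| = 10^(-5) and C = 1.89:
    |e_{n+1}| ≈ 1.89 × (10^(-5))^1.618 = 1.89 × 10^(-8.09)

(a) ≈ 1.618 (golden ratio); (b) |e_{n+1}| ≈ 1.536e-08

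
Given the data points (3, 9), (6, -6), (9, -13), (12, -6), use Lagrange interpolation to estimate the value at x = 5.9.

Lagrange interpolation formula:
P(x) = Σ yᵢ × Lᵢ(x)
where Lᵢ(x) = Π_{j≠i} (x - xⱼ)/(xᵢ - xⱼ)

L_0(5.9) = (5.9 - 6)/(3 - 6) × (5.9 - 9)/(3 - 9) × (5.9 - 12)/(3 - 12) = 0.011673
L_1(5.9) = (5.9 - 3)/(6 - 3) × (5.9 - 9)/(6 - 9) × (5.9 - 12)/(6 - 12) = 1.015537
L_2(5.9) = (5.9 - 3)/(9 - 3) × (5.9 - 6)/(9 - 6) × (5.9 - 12)/(9 - 12) = -0.032759
L_3(5.9) = (5.9 - 3)/(12 - 3) × (5.9 - 6)/(12 - 6) × (5.9 - 9)/(12 - 9) = 0.005549

P(5.9) = 9×L_0(5.9) + (-6)×L_1(5.9) + (-13)×L_2(5.9) + (-6)×L_3(5.9)
P(5.9) = -5.595593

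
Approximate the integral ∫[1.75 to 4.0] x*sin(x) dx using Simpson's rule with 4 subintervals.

f(x) = x*sin(x)
a = 1.75, b = 4.0, n = 4
h = (b - a)/n = 0.562500

Simpson's rule: (h/3)[f(x₀) + 4f(x₁) + 2f(x₂) + ... + f(xₙ)]

x_0 = 1.7500, f(x_0) = 1.721975, coefficient = 1
x_1 = 2.3125, f(x_1) = 1.705050, coefficient = 4
x_2 = 2.8750, f(x_2) = 0.757407, coefficient = 2
x_3 = 3.4375, f(x_3) = -1.002402, coefficient = 4
x_4 = 4.0000, f(x_4) = -3.027210, coefficient = 1

I ≈ (0.562500/3) × 3.020170 = 0.566282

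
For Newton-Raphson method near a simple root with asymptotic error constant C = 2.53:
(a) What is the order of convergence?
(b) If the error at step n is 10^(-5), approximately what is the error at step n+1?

(a) Newton-Raphson has quadratic (order 2) convergence near simple roots.
    This means |e_{n+1}| ≈ C|e_n|².

(b) With |e_n| = 10^(-5) and C = 2.53:
    |e_{n+1}| ≈ 2.53 × (10^(-5))² = 2.53 × 10^(-10)

(a) 2 (quadratic); (b) |e_{n+1}| ≈ 2.530e-10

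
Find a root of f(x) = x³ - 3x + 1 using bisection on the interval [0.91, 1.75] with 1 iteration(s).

f(x) = x³ - 3x + 1
Initial interval: [0.91, 1.75]

Iteration 1:
  c_1 = (0.910000 + 1.750000)/2 = 1.330000
  f(c_1) = f(1.330000) = -0.637363
  f(a) × f(c) ≥ 0, new interval: [1.330000, 1.750000]

After 1 iteration(s), the approximation is c_1 = 1.330000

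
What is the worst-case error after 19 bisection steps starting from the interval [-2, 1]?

Bisection error bound: |error| ≤ (b-a)/2^n
|error| ≤ (1 - (-2))/2^19 = 3/2^19
|error| ≤ 0.0000057220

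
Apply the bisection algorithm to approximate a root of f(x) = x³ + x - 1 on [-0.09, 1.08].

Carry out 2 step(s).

f(x) = x³ + x - 1
Initial interval: [-0.09, 1.08]

Iteration 1:
  c_1 = (-0.090000 + 1.080000)/2 = 0.495000
  f(c_1) = f(0.495000) = -0.383713
  f(a) × f(c) ≥ 0, new interval: [0.495000, 1.080000]
Iteration 2:
  c_2 = (0.495000 + 1.080000)/2 = 0.787500
  f(c_2) = f(0.787500) = 0.275873
  f(a) × f(c) < 0, new interval: [0.495000, 0.787500]

After 2 iteration(s), the approximation is c_2 = 0.787500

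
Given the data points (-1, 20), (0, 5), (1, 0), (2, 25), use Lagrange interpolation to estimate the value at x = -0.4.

Lagrange interpolation formula:
P(x) = Σ yᵢ × Lᵢ(x)
where Lᵢ(x) = Π_{j≠i} (x - xⱼ)/(xᵢ - xⱼ)

L_0(-0.4) = (-0.4 - 0)/(-1 - 0) × (-0.4 - 1)/(-1 - 1) × (-0.4 - 2)/(-1 - 2) = 0.224000
L_1(-0.4) = (-0.4 - (-1))/(0 - (-1)) × (-0.4 - 1)/(0 - 1) × (-0.4 - 2)/(0 - 2) = 1.008000
L_2(-0.4) = (-0.4 - (-1))/(1 - (-1)) × (-0.4 - 0)/(1 - 0) × (-0.4 - 2)/(1 - 2) = -0.288000
L_3(-0.4) = (-0.4 - (-1))/(2 - (-1)) × (-0.4 - 0)/(2 - 0) × (-0.4 - 1)/(2 - 1) = 0.056000

P(-0.4) = 20×L_0(-0.4) + 5×L_1(-0.4) + 0×L_2(-0.4) + 25×L_3(-0.4)
P(-0.4) = 10.920000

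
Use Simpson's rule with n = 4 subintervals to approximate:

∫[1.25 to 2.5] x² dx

f(x) = x²
a = 1.25, b = 2.5, n = 4
h = (b - a)/n = 0.312500

Simpson's rule: (h/3)[f(x₀) + 4f(x₁) + 2f(x₂) + ... + f(xₙ)]

x_0 = 1.2500, f(x_0) = 1.562500, coefficient = 1
x_1 = 1.5625, f(x_1) = 2.441406, coefficient = 4
x_2 = 1.8750, f(x_2) = 3.515625, coefficient = 2
x_3 = 2.1875, f(x_3) = 4.785156, coefficient = 4
x_4 = 2.5000, f(x_4) = 6.250000, coefficient = 1

I ≈ (0.312500/3) × 43.750000 = 4.557292
Exact value: 4.557292
Error: 0.000000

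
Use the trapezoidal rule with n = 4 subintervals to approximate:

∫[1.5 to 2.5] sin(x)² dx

f(x) = sin(x)²
a = 1.5, b = 2.5, n = 4
h = (b - a)/n = 0.250000

Trapezoidal rule: (h/2)[f(x₀) + 2f(x₁) + 2f(x₂) + ... + f(xₙ)]

x_0 = 1.5000, f(x_0) = 0.994996, coefficient = 1
x_1 = 1.7500, f(x_1) = 0.968228, coefficient = 2
x_2 = 2.0000, f(x_2) = 0.826822, coefficient = 2
x_3 = 2.2500, f(x_3) = 0.605398, coefficient = 2
x_4 = 2.5000, f(x_4) = 0.358169, coefficient = 1

I ≈ (0.250000/2) × 6.154061 = 0.769258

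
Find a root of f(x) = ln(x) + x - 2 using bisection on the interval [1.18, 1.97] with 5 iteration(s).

f(x) = ln(x) + x - 2
Initial interval: [1.18, 1.97]

Iteration 1:
  c_1 = (1.180000 + 1.970000)/2 = 1.575000
  f(c_1) = f(1.575000) = 0.029255
  f(a) × f(c) < 0, new interval: [1.180000, 1.575000]
Iteration 2:
  c_2 = (1.180000 + 1.575000)/2 = 1.377500
  f(c_2) = f(1.377500) = -0.302230
  f(a) × f(c) ≥ 0, new interval: [1.377500, 1.575000]
Iteration 3:
  c_3 = (1.377500 + 1.575000)/2 = 1.476250
  f(c_3) = f(1.476250) = -0.134245
  f(a) × f(c) ≥ 0, new interval: [1.476250, 1.575000]
Iteration 4:
  c_4 = (1.476250 + 1.575000)/2 = 1.525625
  f(c_4) = f(1.525625) = -0.051971
  f(a) × f(c) ≥ 0, new interval: [1.525625, 1.575000]
Iteration 5:
  c_5 = (1.525625 + 1.575000)/2 = 1.550312
  f(c_5) = f(1.550312) = -0.011231
  f(a) × f(c) ≥ 0, new interval: [1.550312, 1.575000]

After 5 iteration(s), the approximation is c_5 = 1.550312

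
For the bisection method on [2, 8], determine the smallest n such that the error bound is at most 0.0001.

We need (b-a)/2^n ≤ 0.0001
(8 - 2)/2^n ≤ 0.0001
6/2^n ≤ 0.0001
2^n ≥ 60000
n ≥ log₂(60000) = 15.87
n ≥ 16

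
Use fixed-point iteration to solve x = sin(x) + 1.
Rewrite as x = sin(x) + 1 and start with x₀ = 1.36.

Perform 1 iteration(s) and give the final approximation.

Equation: x = sin(x) + 1
Fixed-point form: x = sin(x) + 1
x₀ = 1.36

x_1 = g(1.360000) = 1.977865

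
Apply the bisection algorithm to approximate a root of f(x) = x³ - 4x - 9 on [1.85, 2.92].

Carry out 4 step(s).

f(x) = x³ - 4x - 9
Initial interval: [1.85, 2.92]

Iteration 1:
  c_1 = (1.850000 + 2.920000)/2 = 2.385000
  f(c_1) = f(2.385000) = -4.973583
  f(a) × f(c) ≥ 0, new interval: [2.385000, 2.920000]
Iteration 2:
  c_2 = (2.385000 + 2.920000)/2 = 2.652500
  f(c_2) = f(2.652500) = -0.947657
  f(a) × f(c) ≥ 0, new interval: [2.652500, 2.920000]
Iteration 3:
  c_3 = (2.652500 + 2.920000)/2 = 2.786250
  f(c_3) = f(2.786250) = 1.485186
  f(a) × f(c) < 0, new interval: [2.652500, 2.786250]
Iteration 4:
  c_4 = (2.652500 + 2.786250)/2 = 2.719375
  f(c_4) = f(2.719375) = 0.232279
  f(a) × f(c) < 0, new interval: [2.652500, 2.719375]

After 4 iteration(s), the approximation is c_4 = 2.719375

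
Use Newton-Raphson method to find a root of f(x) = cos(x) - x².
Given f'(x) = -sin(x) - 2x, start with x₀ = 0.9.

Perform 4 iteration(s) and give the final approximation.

f(x) = cos(x) - x²
f'(x) = -sin(x) - 2x
x₀ = 0.9

Newton-Raphson formula: x_{n+1} = x_n - f(x_n)/f'(x_n)

Iteration 1:
  f(0.900000) = -0.188390
  f'(0.900000) = -2.583327
  x_1 = 0.900000 - (-0.188390)/(-2.583327) = 0.827075
Iteration 2:
  f(0.827075) = -0.007021
  f'(0.827075) = -2.390103
  x_2 = 0.827075 - (-0.007021)/(-2.390103) = 0.824137
Iteration 3:
  f(0.824137) = -0.000012
  f'(0.824137) = -2.382236
  x_3 = 0.824137 - (-0.000012)/(-2.382236) = 0.824132
Iteration 4:
  f(0.824132) = 0.000000
  f'(0.824132) = -2.382223
  x_4 = 0.824132 - 0.000000/(-2.382223) = 0.824132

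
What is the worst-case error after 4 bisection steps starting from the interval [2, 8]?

Bisection error bound: |error| ≤ (b-a)/2^n
|error| ≤ (8 - 2)/2^4 = 6/2^4
|error| ≤ 0.3750000000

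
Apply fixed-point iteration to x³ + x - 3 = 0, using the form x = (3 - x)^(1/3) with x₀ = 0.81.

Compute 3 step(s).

Equation: x³ + x - 3 = 0
Fixed-point form: x = (3 - x)^(1/3)
x₀ = 0.81

x_1 = g(0.810000) = 1.298618
x_2 = g(1.298618) = 1.193807
x_3 = g(1.193807) = 1.217834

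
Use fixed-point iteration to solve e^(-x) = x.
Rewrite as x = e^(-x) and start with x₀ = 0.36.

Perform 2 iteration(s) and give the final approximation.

Equation: e^(-x) = x
Fixed-point form: x = e^(-x)
x₀ = 0.36

x_1 = g(0.360000) = 0.697676
x_2 = g(0.697676) = 0.497741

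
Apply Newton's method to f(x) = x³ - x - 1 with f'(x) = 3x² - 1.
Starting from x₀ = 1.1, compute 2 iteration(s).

f(x) = x³ - x - 1
f'(x) = 3x² - 1
x₀ = 1.1

Newton-Raphson formula: x_{n+1} = x_n - f(x_n)/f'(x_n)

Iteration 1:
  f(1.100000) = -0.769000
  f'(1.100000) = 2.630000
  x_1 = 1.100000 - (-0.769000)/2.630000 = 1.392395
Iteration 2:
  f(1.392395) = 0.307132
  f'(1.392395) = 4.816295
  x_2 = 1.392395 - 0.307132/4.816295 = 1.328626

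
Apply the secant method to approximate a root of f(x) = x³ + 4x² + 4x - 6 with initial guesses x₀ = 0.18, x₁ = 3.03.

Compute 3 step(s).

f(x) = x³ + 4x² + 4x - 6
x₀ = 0.18, x₁ = 3.03

Secant formula: x_{n+1} = x_n - f(x_n)(x_n - x_{n-1})/(f(x_n) - f(x_{n-1}))

Iteration 1:
  f(0.180000) = -5.144568
  f(3.030000) = 70.661727
  x_2 = 3.030000 - 70.661727×(3.030000 - 0.180000)/(70.661727 - (-5.144568))
       = 0.373414
Iteration 2:
  f(3.030000) = 70.661727
  f(0.373414) = -3.896522
  x_3 = 0.373414 - (-3.896522)×(0.373414 - 3.030000)/(-3.896522 - 70.661727)
       = 0.512251
Iteration 3:
  f(0.373414) = -3.896522
  f(0.512251) = -2.766974
  x_4 = 0.512251 - (-2.766974)×(0.512251 - 0.373414)/(-2.766974 - (-3.896522))
       = 0.852351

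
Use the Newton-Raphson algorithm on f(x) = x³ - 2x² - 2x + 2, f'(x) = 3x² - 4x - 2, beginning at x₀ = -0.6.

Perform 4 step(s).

f(x) = x³ - 2x² - 2x + 2
f'(x) = 3x² - 4x - 2
x₀ = -0.6

Newton-Raphson formula: x_{n+1} = x_n - f(x_n)/f'(x_n)

Iteration 1:
  f(-0.600000) = 2.264000
  f'(-0.600000) = 1.480000
  x_1 = -0.600000 - 2.264000/1.480000 = -2.129730
Iteration 2:
  f(-2.129730) = -12.471957
  f'(-2.129730) = 20.126165
  x_2 = -2.129730 - (-12.471957)/20.126165 = -1.510041
Iteration 3:
  f(-1.510041) = -2.983598
  f'(-1.510041) = 10.880836
  x_3 = -1.510041 - (-2.983598)/10.880836 = -1.235834
Iteration 4:
  f(-1.235834) = -0.470378
  f'(-1.235834) = 7.525198
  x_4 = -1.235834 - (-0.470378)/7.525198 = -1.173327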